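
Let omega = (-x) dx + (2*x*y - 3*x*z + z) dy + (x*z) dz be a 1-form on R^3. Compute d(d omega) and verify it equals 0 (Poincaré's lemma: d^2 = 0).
d(d omega) = 0

Step 1: d omega = sum_{i<j} (∂f_j/∂x_i - ∂f_i/∂x_j) dx_i ∧ dx_j:
  coeff of dx ∧ dy: 2*y - 3*z
  coeff of dx ∧ dz: z
  coeff of dy ∧ dz: 3*x - 1
Step 2: Apply d again to each 2-form coefficient. The only possible 3-form in R^3 is dx ∧ dy ∧ dz, with coefficient
  ∂(coeff of dy∧dz)/∂x - ∂(coeff of dx∧dz)/∂y + ∂(coeff of dx∧dy)/∂z
  = ∂/∂x (3*x - 1) - ∂/∂y (z) + ∂/∂z (2*y - 3*z).
Each of these terms simplifies to sums of mixed partials that cancel in pairs. The result is 0 (by equality of mixed partials for smooth functions — Schwarz / Clairaut).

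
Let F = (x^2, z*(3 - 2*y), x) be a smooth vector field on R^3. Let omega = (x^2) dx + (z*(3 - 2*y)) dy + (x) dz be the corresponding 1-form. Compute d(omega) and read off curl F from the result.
d(omega) = (2*y - 3) dy ∧ dz + (-1) dz ∧ dx + (0) dx ∧ dy; curl F = (2*y - 3, -1, 0)

d omega = sum_{i<j} (∂f_j/∂x_i - ∂f_i/∂x_j) dx_i ∧ dx_j. Under the identification (dy ∧ dz, dz ∧ dx, dx ∧ dy) ↔ (e_x, e_y, e_z), the coefficients are exactly the components of curl F. Compute:
  ∂R/∂y - ∂Q/∂z = (0) - (3 - 2*y) = 2*y - 3
  ∂P/∂z - ∂R/∂x = (0) - (1) = -1
  ∂Q/∂x - ∂P/∂y = (0) - (0) = 0.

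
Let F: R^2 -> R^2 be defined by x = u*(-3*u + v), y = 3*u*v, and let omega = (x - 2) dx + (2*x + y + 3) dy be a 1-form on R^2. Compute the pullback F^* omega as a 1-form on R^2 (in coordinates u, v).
F^* omega = (18*u^3 - 27*u^2*v + 16*u*v^2 + 12*u + 7*v) du + (u*(-21*u^2 + 16*u*v + 7)) dv

Using F^*(f dg) = (f ∘ F) d(g ∘ F), substitute each coordinate x_i by F_i(u, v) in f_i, and replace dx_i by d F_i = (∂F_i/∂u) du + (∂F_i/∂v) dv.
  For the x component: f_1(F) = -3*u^2 + u*v - 2; d F_1 = (-6*u + v) du + (u) dv
  For the y component: f_2(F) = -6*u^2 + 5*u*v + 3; d F_2 = (3*v) du + (3*u) dv
Combining and collecting du, dv coefficients:
  coeff of du: 18*u^3 - 27*u^2*v + 16*u*v^2 + 12*u + 7*v
  coeff of dv: u*(-21*u^2 + 16*u*v + 7)
F^* omega = (18*u^3 - 27*u^2*v + 16*u*v^2 + 12*u + 7*v) du + (u*(-21*u^2 + 16*u*v + 7)) dv.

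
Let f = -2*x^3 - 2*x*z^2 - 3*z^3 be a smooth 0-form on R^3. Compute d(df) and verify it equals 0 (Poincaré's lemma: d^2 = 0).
d(df) = 0

Step 1: df = sum_i (∂f/∂x_i) dx_i = (-6*x^2 - 2*z^2) dx + (0) dy + (z*(-4*x - 9*z)) dz.
Step 2: Apply d again. Using the 1-form formula, the coefficient of dx ∧ dy in d(df) is ∂^2 f/∂x ∂y - ∂^2 f/∂y ∂x = (0) - (0) = 0 (equality of mixed partials for smooth f).
Similarly for dx ∧ dz and dy ∧ dz — all coefficients vanish. So d(df) = 0.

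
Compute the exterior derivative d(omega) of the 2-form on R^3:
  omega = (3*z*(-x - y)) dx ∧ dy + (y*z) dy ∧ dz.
d(omega) = (-3*x - 3*y) dx ∧ dy ∧ dz

For a 2-form omega = sum_{i<j} g_{ij} dx_i ∧ dx_j, the exterior derivative is
  d(omega) = sum_{i<j} d(g_{ij}) ∧ dx_i ∧ dx_j = sum_{i<j, k} (∂g_{ij}/∂x_k) dx_k ∧ dx_i ∧ dx_j.
Expand each term, using dx_k ∧ dx_i ∧ dx_j = sgn(permutation) dx_{(a)} ∧ dx_{(b)} ∧ dx_{(c)} with (a < b < c) sorted:
  d(3*z*(-x - y)) includes (∂/∂z)(3*z*(-x - y)) dz = (-3*x - 3*y) dz, which multiplied by dx ∧ dy gives (-3*x - 3*y) dx ∧ dy ∧ dz
Collecting like 3-forms: d(omega) = (-3*x - 3*y) dx ∧ dy ∧ dz.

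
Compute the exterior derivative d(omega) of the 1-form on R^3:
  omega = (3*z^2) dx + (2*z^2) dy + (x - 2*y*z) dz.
d(omega) = (1 - 6*z) dx ∧ dz + (-6*z) dy ∧ dz

For a 1-form omega = sum_i f_i dx_i, the exterior derivative is
  d(omega) = sum_{i < j} (∂f_j/∂x_i - ∂f_i/∂x_j) dx_i ∧ dx_j.
  coefficient of dx ∧ dz: ∂f_3/∂x - ∂f_1/∂z = ∂(x - 2*y*z)/∂x - ∂(3*z^2)/∂z = 1 - 6*z
  coefficient of dy ∧ dz: ∂f_3/∂y - ∂f_2/∂z = ∂(x - 2*y*z)/∂y - ∂(2*z^2)/∂z = -6*z
Assembling: d(omega) = (1 - 6*z) dx ∧ dz + (-6*z) dy ∧ dz.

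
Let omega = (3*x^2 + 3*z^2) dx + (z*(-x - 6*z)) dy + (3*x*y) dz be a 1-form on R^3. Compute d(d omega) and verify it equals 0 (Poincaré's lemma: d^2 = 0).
d(d omega) = 0

Step 1: d omega = sum_{i<j} (∂f_j/∂x_i - ∂f_i/∂x_j) dx_i ∧ dx_j:
  coeff of dx ∧ dy: -z
  coeff of dx ∧ dz: 3*y - 6*z
  coeff of dy ∧ dz: 4*x + 12*z
Step 2: Apply d again to each 2-form coefficient. The only possible 3-form in R^3 is dx ∧ dy ∧ dz, with coefficient
  ∂(coeff of dy∧dz)/∂x - ∂(coeff of dx∧dz)/∂y + ∂(coeff of dx∧dy)/∂z
  = ∂/∂x (4*x + 12*z) - ∂/∂y (3*y - 6*z) + ∂/∂z (-z).
Each of these terms simplifies to sums of mixed partials that cancel in pairs. The result is 0 (by equality of mixed partials for smooth functions — Schwarz / Clairaut).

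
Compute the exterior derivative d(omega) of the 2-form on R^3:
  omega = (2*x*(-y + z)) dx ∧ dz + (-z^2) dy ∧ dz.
d(omega) = (2*x) dx ∧ dy ∧ dz

For a 2-form omega = sum_{i<j} g_{ij} dx_i ∧ dx_j, the exterior derivative is
  d(omega) = sum_{i<j} d(g_{ij}) ∧ dx_i ∧ dx_j = sum_{i<j, k} (∂g_{ij}/∂x_k) dx_k ∧ dx_i ∧ dx_j.
Expand each term, using dx_k ∧ dx_i ∧ dx_j = sgn(permutation) dx_{(a)} ∧ dx_{(b)} ∧ dx_{(c)} with (a < b < c) sorted:
  d(2*x*(-y + z)) includes (∂/∂y)(2*x*(-y + z)) dy = (-2*x) dy, which multiplied by dx ∧ dz gives (2*x) dx ∧ dy ∧ dz
Collecting like 3-forms: d(omega) = (2*x) dx ∧ dy ∧ dz.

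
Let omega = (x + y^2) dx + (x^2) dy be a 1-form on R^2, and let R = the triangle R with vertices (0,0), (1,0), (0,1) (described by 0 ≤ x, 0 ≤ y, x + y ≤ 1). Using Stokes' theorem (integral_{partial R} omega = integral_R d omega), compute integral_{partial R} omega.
integral_(partial R) omega = 0

Stokes: integral_partial_R omega = integral_R d omega with d omega = (∂Q/∂x - ∂P/∂y) dx ∧ dy.
  ∂Q/∂x = 2*x
  ∂P/∂y = 2*y
  integrand = ∂Q/∂x - ∂P/∂y = 2*x - 2*y.
Integrating over R: integral_0^1 integral_0^{1-x} (2*x - 2*y) dy dx = 0.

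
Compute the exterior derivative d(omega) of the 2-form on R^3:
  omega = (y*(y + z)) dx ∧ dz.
d(omega) = (-2*y - z) dx ∧ dy ∧ dz

For a 2-form omega = sum_{i<j} g_{ij} dx_i ∧ dx_j, the exterior derivative is
  d(omega) = sum_{i<j} d(g_{ij}) ∧ dx_i ∧ dx_j = sum_{i<j, k} (∂g_{ij}/∂x_k) dx_k ∧ dx_i ∧ dx_j.
Expand each term, using dx_k ∧ dx_i ∧ dx_j = sgn(permutation) dx_{(a)} ∧ dx_{(b)} ∧ dx_{(c)} with (a < b < c) sorted:
  d(y*(y + z)) includes (∂/∂y)(y*(y + z)) dy = (2*y + z) dy, which multiplied by dx ∧ dz gives (-2*y - z) dx ∧ dy ∧ dz
Collecting like 3-forms: d(omega) = (-2*y - z) dx ∧ dy ∧ dz.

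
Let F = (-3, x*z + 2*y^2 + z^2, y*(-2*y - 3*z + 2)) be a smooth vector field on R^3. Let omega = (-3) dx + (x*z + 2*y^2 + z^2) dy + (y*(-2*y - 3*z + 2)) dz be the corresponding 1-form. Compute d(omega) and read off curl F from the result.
d(omega) = (-x - 4*y - 5*z + 2) dy ∧ dz + (0) dz ∧ dx + (z) dx ∧ dy; curl F = (-x - 4*y - 5*z + 2, 0, z)

d omega = sum_{i<j} (∂f_j/∂x_i - ∂f_i/∂x_j) dx_i ∧ dx_j. Under the identification (dy ∧ dz, dz ∧ dx, dx ∧ dy) ↔ (e_x, e_y, e_z), the coefficients are exactly the components of curl F. Compute:
  ∂R/∂y - ∂Q/∂z = (-4*y - 3*z + 2) - (x + 2*z) = -x - 4*y - 5*z + 2
  ∂P/∂z - ∂R/∂x = (0) - (0) = 0
  ∂Q/∂x - ∂P/∂y = (z) - (0) = z.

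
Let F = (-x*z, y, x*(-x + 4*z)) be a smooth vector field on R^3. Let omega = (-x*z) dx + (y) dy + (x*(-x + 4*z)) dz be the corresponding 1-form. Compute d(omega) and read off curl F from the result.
d(omega) = (0) dy ∧ dz + (x - 4*z) dz ∧ dx + (0) dx ∧ dy; curl F = (0, x - 4*z, 0)

d omega = sum_{i<j} (∂f_j/∂x_i - ∂f_i/∂x_j) dx_i ∧ dx_j. Under the identification (dy ∧ dz, dz ∧ dx, dx ∧ dy) ↔ (e_x, e_y, e_z), the coefficients are exactly the components of curl F. Compute:
  ∂R/∂y - ∂Q/∂z = (0) - (0) = 0
  ∂P/∂z - ∂R/∂x = (-x) - (-2*x + 4*z) = x - 4*z
  ∂Q/∂x - ∂P/∂y = (0) - (0) = 0.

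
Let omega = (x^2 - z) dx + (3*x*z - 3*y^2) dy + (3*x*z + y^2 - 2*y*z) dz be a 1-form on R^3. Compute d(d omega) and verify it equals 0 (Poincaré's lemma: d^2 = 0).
d(d omega) = 0

Step 1: d omega = sum_{i<j} (∂f_j/∂x_i - ∂f_i/∂x_j) dx_i ∧ dx_j:
  coeff of dx ∧ dy: 3*z
  coeff of dx ∧ dz: 3*z + 1
  coeff of dy ∧ dz: -3*x + 2*y - 2*z
Step 2: Apply d again to each 2-form coefficient. The only possible 3-form in R^3 is dx ∧ dy ∧ dz, with coefficient
  ∂(coeff of dy∧dz)/∂x - ∂(coeff of dx∧dz)/∂y + ∂(coeff of dx∧dy)/∂z
  = ∂/∂x (-3*x + 2*y - 2*z) - ∂/∂y (3*z + 1) + ∂/∂z (3*z).
Each of these terms simplifies to sums of mixed partials that cancel in pairs. The result is 0 (by equality of mixed partials for smooth functions — Schwarz / Clairaut).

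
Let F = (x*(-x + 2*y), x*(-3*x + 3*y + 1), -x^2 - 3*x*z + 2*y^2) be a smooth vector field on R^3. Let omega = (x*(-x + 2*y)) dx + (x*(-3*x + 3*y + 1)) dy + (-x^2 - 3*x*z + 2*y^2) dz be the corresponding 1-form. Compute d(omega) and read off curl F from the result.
d(omega) = (4*y) dy ∧ dz + (2*x + 3*z) dz ∧ dx + (-8*x + 3*y + 1) dx ∧ dy; curl F = (4*y, 2*x + 3*z, -8*x + 3*y + 1)

d omega = sum_{i<j} (∂f_j/∂x_i - ∂f_i/∂x_j) dx_i ∧ dx_j. Under the identification (dy ∧ dz, dz ∧ dx, dx ∧ dy) ↔ (e_x, e_y, e_z), the coefficients are exactly the components of curl F. Compute:
  ∂R/∂y - ∂Q/∂z = (4*y) - (0) = 4*y
  ∂P/∂z - ∂R/∂x = (0) - (-2*x - 3*z) = 2*x + 3*z
  ∂Q/∂x - ∂P/∂y = (-6*x + 3*y + 1) - (2*x) = -8*x + 3*y + 1.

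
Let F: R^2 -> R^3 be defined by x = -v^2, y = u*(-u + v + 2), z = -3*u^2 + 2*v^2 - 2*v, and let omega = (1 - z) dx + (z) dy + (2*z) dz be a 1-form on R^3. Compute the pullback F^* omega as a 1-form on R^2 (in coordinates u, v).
F^* omega = (42*u^3 - 3*u^2*v - 6*u^2 - 28*u*v^2 + 28*u*v + 2*v^3 + 2*v^2 - 4*v) du + (-3*u^3 - 30*u^2*v + 12*u^2 + 2*u*v^2 - 2*u*v + 20*v^3 - 28*v^2 + 6*v) dv

Using F^*(f dg) = (f ∘ F) d(g ∘ F), substitute each coordinate x_i by F_i(u, v) in f_i, and replace dx_i by d F_i = (∂F_i/∂u) du + (∂F_i/∂v) dv.
  For the x component: f_1(F) = 3*u^2 - 2*v^2 + 2*v + 1; d F_1 = (0) du + (-2*v) dv
  For the y component: f_2(F) = -3*u^2 + 2*v^2 - 2*v; d F_2 = (-2*u + v + 2) du + (u) dv
  For the z component: f_3(F) = -6*u^2 + 4*v^2 - 4*v; d F_3 = (-6*u) du + (4*v - 2) dv
Combining and collecting du, dv coefficients:
  coeff of du: 42*u^3 - 3*u^2*v - 6*u^2 - 28*u*v^2 + 28*u*v + 2*v^3 + 2*v^2 - 4*v
  coeff of dv: -3*u^3 - 30*u^2*v + 12*u^2 + 2*u*v^2 - 2*u*v + 20*v^3 - 28*v^2 + 6*v
F^* omega = (42*u^3 - 3*u^2*v - 6*u^2 - 28*u*v^2 + 28*u*v + 2*v^3 + 2*v^2 - 4*v) du + (-3*u^3 - 30*u^2*v + 12*u^2 + 2*u*v^2 - 2*u*v + 20*v^3 - 28*v^2 + 6*v) dv.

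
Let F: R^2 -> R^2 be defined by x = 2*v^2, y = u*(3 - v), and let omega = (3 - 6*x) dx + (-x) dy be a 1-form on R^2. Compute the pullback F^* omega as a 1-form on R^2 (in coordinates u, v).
F^* omega = (2*v^2*(v - 3)) du + (2*v*(u*v - 24*v^2 + 6)) dv

Using F^*(f dg) = (f ∘ F) d(g ∘ F), substitute each coordinate x_i by F_i(u, v) in f_i, and replace dx_i by d F_i = (∂F_i/∂u) du + (∂F_i/∂v) dv.
  For the x component: f_1(F) = 3 - 12*v^2; d F_1 = (0) du + (4*v) dv
  For the y component: f_2(F) = -2*v^2; d F_2 = (3 - v) du + (-u) dv
Combining and collecting du, dv coefficients:
  coeff of du: 2*v^2*(v - 3)
  coeff of dv: 2*v*(u*v - 24*v^2 + 6)
F^* omega = (2*v^2*(v - 3)) du + (2*v*(u*v - 24*v^2 + 6)) dv.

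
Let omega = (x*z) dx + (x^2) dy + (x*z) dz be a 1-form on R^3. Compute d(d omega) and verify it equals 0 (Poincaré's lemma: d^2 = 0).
d(d omega) = 0

Step 1: d omega = sum_{i<j} (∂f_j/∂x_i - ∂f_i/∂x_j) dx_i ∧ dx_j:
  coeff of dx ∧ dy: 2*x
  coeff of dx ∧ dz: -x + z
  coeff of dy ∧ dz: 0
Step 2: Apply d again to each 2-form coefficient. The only possible 3-form in R^3 is dx ∧ dy ∧ dz, with coefficient
  ∂(coeff of dy∧dz)/∂x - ∂(coeff of dx∧dz)/∂y + ∂(coeff of dx∧dy)/∂z
  = ∂/∂x (0) - ∂/∂y (-x + z) + ∂/∂z (2*x).
Each of these terms simplifies to sums of mixed partials that cancel in pairs. The result is 0 (by equality of mixed partials for smooth functions — Schwarz / Clairaut).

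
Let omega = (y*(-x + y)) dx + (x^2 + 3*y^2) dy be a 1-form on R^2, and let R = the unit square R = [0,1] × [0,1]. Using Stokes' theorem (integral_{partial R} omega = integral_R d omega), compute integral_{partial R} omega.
integral_(partial R) omega = 1/2

Stokes: integral_partial_R omega = integral_R d omega with d omega = (∂Q/∂x - ∂P/∂y) dx ∧ dy.
  ∂Q/∂x = 2*x
  ∂P/∂y = -x + 2*y
  integrand = ∂Q/∂x - ∂P/∂y = 3*x - 2*y.
Integrating over R: integral_0^1 integral_0^1 (3*x - 2*y) dx dy = 1/2.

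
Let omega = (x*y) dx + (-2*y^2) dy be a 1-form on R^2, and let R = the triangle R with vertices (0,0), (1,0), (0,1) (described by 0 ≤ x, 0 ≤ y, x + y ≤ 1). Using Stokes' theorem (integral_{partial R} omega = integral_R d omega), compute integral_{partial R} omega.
integral_(partial R) omega = -1/6

Stokes: integral_partial_R omega = integral_R d omega with d omega = (∂Q/∂x - ∂P/∂y) dx ∧ dy.
  ∂Q/∂x = 0
  ∂P/∂y = x
  integrand = ∂Q/∂x - ∂P/∂y = -x.
Integrating over R: integral_0^1 integral_0^{1-x} (-x) dy dx = -1/6.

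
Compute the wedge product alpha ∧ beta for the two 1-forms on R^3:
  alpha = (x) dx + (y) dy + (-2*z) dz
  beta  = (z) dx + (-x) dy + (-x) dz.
alpha ∧ beta = (-x^2 - y*z) dx ∧ dy + (-x^2 + 2*z^2) dx ∧ dz + (-x*(y + 2*z)) dy ∧ dz

Distribute the wedge, using dx_i ∧ dx_j = -dx_j ∧ dx_i and dx_i ∧ dx_i = 0. For each pair (i, j) with i < j, the coefficient of dx_i ∧ dx_j in alpha ∧ beta is (alpha_i * beta_j - alpha_j * beta_i). Collecting: alpha ∧ beta = (-x^2 - y*z) dx ∧ dy + (-x^2 + 2*z^2) dx ∧ dz + (-x*(y + 2*z)) dy ∧ dz.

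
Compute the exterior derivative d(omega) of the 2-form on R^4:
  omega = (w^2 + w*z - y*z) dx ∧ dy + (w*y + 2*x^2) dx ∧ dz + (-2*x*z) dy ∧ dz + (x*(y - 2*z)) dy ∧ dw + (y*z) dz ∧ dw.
d(omega) = (-y - 2*z) dx ∧ dy ∧ dz + (2*w + y - z) dx ∧ dy ∧ dw + (y) dx ∧ dz ∧ dw + (2*x + z) dy ∧ dz ∧ dw

For a 2-form omega = sum_{i<j} g_{ij} dx_i ∧ dx_j, the exterior derivative is
  d(omega) = sum_{i<j} d(g_{ij}) ∧ dx_i ∧ dx_j = sum_{i<j, k} (∂g_{ij}/∂x_k) dx_k ∧ dx_i ∧ dx_j.
Expand each term, using dx_k ∧ dx_i ∧ dx_j = sgn(permutation) dx_{(a)} ∧ dx_{(b)} ∧ dx_{(c)} with (a < b < c) sorted:
  d(w^2 + w*z - y*z) includes (∂/∂z)(w^2 + w*z - y*z) dz = (w - y) dz, which multiplied by dx ∧ dy gives (w - y) dx ∧ dy ∧ dz
  d(w^2 + w*z - y*z) includes (∂/∂w)(w^2 + w*z - y*z) dw = (2*w + z) dw, which multiplied by dx ∧ dy gives (2*w + z) dx ∧ dy ∧ dw
  d(w*y + 2*x^2) includes (∂/∂y)(w*y + 2*x^2) dy = (w) dy, which multiplied by dx ∧ dz gives (-w) dx ∧ dy ∧ dz
  d(w*y + 2*x^2) includes (∂/∂w)(w*y + 2*x^2) dw = (y) dw, which multiplied by dx ∧ dz gives (y) dx ∧ dz ∧ dw
  d(-2*x*z) includes (∂/∂x)(-2*x*z) dx = (-2*z) dx, which multiplied by dy ∧ dz gives (-2*z) dx ∧ dy ∧ dz
  d(x*(y - 2*z)) includes (∂/∂x)(x*(y - 2*z)) dx = (y - 2*z) dx, which multiplied by dy ∧ dw gives (y - 2*z) dx ∧ dy ∧ dw
  d(x*(y - 2*z)) includes (∂/∂z)(x*(y - 2*z)) dz = (-2*x) dz, which multiplied by dy ∧ dw gives (2*x) dy ∧ dz ∧ dw
  d(y*z) includes (∂/∂y)(y*z) dy = (z) dy, which multiplied by dz ∧ dw gives (z) dy ∧ dz ∧ dw
Collecting like 3-forms: d(omega) = (-y - 2*z) dx ∧ dy ∧ dz + (2*w + y - z) dx ∧ dy ∧ dw + (y) dx ∧ dz ∧ dw + (2*x + z) dy ∧ dz ∧ dw.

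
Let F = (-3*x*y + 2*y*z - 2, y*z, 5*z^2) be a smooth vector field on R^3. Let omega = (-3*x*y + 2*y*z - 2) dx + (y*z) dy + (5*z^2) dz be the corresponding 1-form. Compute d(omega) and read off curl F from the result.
d(omega) = (-y) dy ∧ dz + (2*y) dz ∧ dx + (3*x - 2*z) dx ∧ dy; curl F = (-y, 2*y, 3*x - 2*z)

d omega = sum_{i<j} (∂f_j/∂x_i - ∂f_i/∂x_j) dx_i ∧ dx_j. Under the identification (dy ∧ dz, dz ∧ dx, dx ∧ dy) ↔ (e_x, e_y, e_z), the coefficients are exactly the components of curl F. Compute:
  ∂R/∂y - ∂Q/∂z = (0) - (y) = -y
  ∂P/∂z - ∂R/∂x = (2*y) - (0) = 2*y
  ∂Q/∂x - ∂P/∂y = (0) - (-3*x + 2*z) = 3*x - 2*z.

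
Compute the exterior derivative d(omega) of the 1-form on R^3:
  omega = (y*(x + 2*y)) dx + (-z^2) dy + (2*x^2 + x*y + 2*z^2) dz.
d(omega) = (-x - 4*y) dx ∧ dy + (4*x + y) dx ∧ dz + (x + 2*z) dy ∧ dz

For a 1-form omega = sum_i f_i dx_i, the exterior derivative is
  d(omega) = sum_{i < j} (∂f_j/∂x_i - ∂f_i/∂x_j) dx_i ∧ dx_j.
  coefficient of dx ∧ dy: ∂f_2/∂x - ∂f_1/∂y = ∂(-z^2)/∂x - ∂(y*(x + 2*y))/∂y = -x - 4*y
  coefficient of dx ∧ dz: ∂f_3/∂x - ∂f_1/∂z = ∂(2*x^2 + x*y + 2*z^2)/∂x - ∂(y*(x + 2*y))/∂z = 4*x + y
  coefficient of dy ∧ dz: ∂f_3/∂y - ∂f_2/∂z = ∂(2*x^2 + x*y + 2*z^2)/∂y - ∂(-z^2)/∂z = x + 2*z
Assembling: d(omega) = (-x - 4*y) dx ∧ dy + (4*x + y) dx ∧ dz + (x + 2*z) dy ∧ dz.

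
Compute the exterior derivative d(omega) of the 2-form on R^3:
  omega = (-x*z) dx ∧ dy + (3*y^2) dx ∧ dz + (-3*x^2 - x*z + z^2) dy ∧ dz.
d(omega) = (-7*x - 6*y - z) dx ∧ dy ∧ dz

For a 2-form omega = sum_{i<j} g_{ij} dx_i ∧ dx_j, the exterior derivative is
  d(omega) = sum_{i<j} d(g_{ij}) ∧ dx_i ∧ dx_j = sum_{i<j, k} (∂g_{ij}/∂x_k) dx_k ∧ dx_i ∧ dx_j.
Expand each term, using dx_k ∧ dx_i ∧ dx_j = sgn(permutation) dx_{(a)} ∧ dx_{(b)} ∧ dx_{(c)} with (a < b < c) sorted:
  d(-x*z) includes (∂/∂z)(-x*z) dz = (-x) dz, which multiplied by dx ∧ dy gives (-x) dx ∧ dy ∧ dz
  d(3*y^2) includes (∂/∂y)(3*y^2) dy = (6*y) dy, which multiplied by dx ∧ dz gives (-6*y) dx ∧ dy ∧ dz
  d(-3*x^2 - x*z + z^2) includes (∂/∂x)(-3*x^2 - x*z + z^2) dx = (-6*x - z) dx, which multiplied by dy ∧ dz gives (-6*x - z) dx ∧ dy ∧ dz
Collecting like 3-forms: d(omega) = (-7*x - 6*y - z) dx ∧ dy ∧ dz.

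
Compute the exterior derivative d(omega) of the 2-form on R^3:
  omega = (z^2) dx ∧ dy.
d(omega) = (2*z) dx ∧ dy ∧ dz

For a 2-form omega = sum_{i<j} g_{ij} dx_i ∧ dx_j, the exterior derivative is
  d(omega) = sum_{i<j} d(g_{ij}) ∧ dx_i ∧ dx_j = sum_{i<j, k} (∂g_{ij}/∂x_k) dx_k ∧ dx_i ∧ dx_j.
Expand each term, using dx_k ∧ dx_i ∧ dx_j = sgn(permutation) dx_{(a)} ∧ dx_{(b)} ∧ dx_{(c)} with (a < b < c) sorted:
  d(z^2) includes (∂/∂z)(z^2) dz = (2*z) dz, which multiplied by dx ∧ dy gives (2*z) dx ∧ dy ∧ dz
Collecting like 3-forms: d(omega) = (2*z) dx ∧ dy ∧ dz.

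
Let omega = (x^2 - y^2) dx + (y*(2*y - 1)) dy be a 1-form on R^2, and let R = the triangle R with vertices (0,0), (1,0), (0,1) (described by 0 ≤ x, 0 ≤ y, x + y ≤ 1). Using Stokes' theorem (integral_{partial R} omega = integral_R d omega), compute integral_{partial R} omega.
integral_(partial R) omega = 1/3

Stokes: integral_partial_R omega = integral_R d omega with d omega = (∂Q/∂x - ∂P/∂y) dx ∧ dy.
  ∂Q/∂x = 0
  ∂P/∂y = -2*y
  integrand = ∂Q/∂x - ∂P/∂y = 2*y.
Integrating over R: integral_0^1 integral_0^{1-x} (2*y) dy dx = 1/3.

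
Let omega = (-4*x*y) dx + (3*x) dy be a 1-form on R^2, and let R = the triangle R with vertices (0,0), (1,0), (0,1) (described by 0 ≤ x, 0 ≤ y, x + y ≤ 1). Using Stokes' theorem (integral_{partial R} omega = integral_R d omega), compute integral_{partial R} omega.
integral_(partial R) omega = 13/6

Stokes: integral_partial_R omega = integral_R d omega with d omega = (∂Q/∂x - ∂P/∂y) dx ∧ dy.
  ∂Q/∂x = 3
  ∂P/∂y = -4*x
  integrand = ∂Q/∂x - ∂P/∂y = 4*x + 3.
Integrating over R: integral_0^1 integral_0^{1-x} (4*x + 3) dy dx = 13/6.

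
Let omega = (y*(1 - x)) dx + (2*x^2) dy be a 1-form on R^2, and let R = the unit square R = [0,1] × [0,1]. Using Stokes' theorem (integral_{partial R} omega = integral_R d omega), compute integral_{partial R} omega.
integral_(partial R) omega = 3/2

Stokes: integral_partial_R omega = integral_R d omega with d omega = (∂Q/∂x - ∂P/∂y) dx ∧ dy.
  ∂Q/∂x = 4*x
  ∂P/∂y = 1 - x
  integrand = ∂Q/∂x - ∂P/∂y = 5*x - 1.
Integrating over R: integral_0^1 integral_0^1 (5*x - 1) dx dy = 3/2.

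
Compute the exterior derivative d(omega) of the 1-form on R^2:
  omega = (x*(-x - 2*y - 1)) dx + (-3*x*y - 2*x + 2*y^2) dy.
d(omega) = (2*x - 3*y - 2) dx ∧ dy

For a 1-form omega = sum_i f_i dx_i, the exterior derivative is
  d(omega) = sum_{i < j} (∂f_j/∂x_i - ∂f_i/∂x_j) dx_i ∧ dx_j.
  coefficient of dx ∧ dy: ∂f_2/∂x - ∂f_1/∂y = ∂(-3*x*y - 2*x + 2*y^2)/∂x - ∂(x*(-x - 2*y - 1))/∂y = 2*x - 3*y - 2
Assembling: d(omega) = (2*x - 3*y - 2) dx ∧ dy.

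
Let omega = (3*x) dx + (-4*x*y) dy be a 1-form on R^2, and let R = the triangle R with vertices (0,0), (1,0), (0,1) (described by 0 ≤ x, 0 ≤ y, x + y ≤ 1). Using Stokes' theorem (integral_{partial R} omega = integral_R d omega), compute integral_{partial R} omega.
integral_(partial R) omega = -2/3

Stokes: integral_partial_R omega = integral_R d omega with d omega = (∂Q/∂x - ∂P/∂y) dx ∧ dy.
  ∂Q/∂x = -4*y
  ∂P/∂y = 0
  integrand = ∂Q/∂x - ∂P/∂y = -4*y.
Integrating over R: integral_0^1 integral_0^{1-x} (-4*y) dy dx = -2/3.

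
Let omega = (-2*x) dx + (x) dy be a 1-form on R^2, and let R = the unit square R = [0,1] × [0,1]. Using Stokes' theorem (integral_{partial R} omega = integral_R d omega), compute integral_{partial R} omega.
integral_(partial R) omega = 1

Stokes: integral_partial_R omega = integral_R d omega with d omega = (∂Q/∂x - ∂P/∂y) dx ∧ dy.
  ∂Q/∂x = 1
  ∂P/∂y = 0
  integrand = ∂Q/∂x - ∂P/∂y = 1.
Integrating over R: integral_0^1 integral_0^1 (1) dx dy = 1.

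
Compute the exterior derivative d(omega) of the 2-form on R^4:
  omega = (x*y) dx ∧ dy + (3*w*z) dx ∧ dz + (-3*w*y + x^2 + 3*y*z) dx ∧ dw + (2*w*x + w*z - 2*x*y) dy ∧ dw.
d(omega) = (-3*y + 3*z) dx ∧ dz ∧ dw + (5*w - 2*y - 3*z) dx ∧ dy ∧ dw + (-w) dy ∧ dz ∧ dw

For a 2-form omega = sum_{i<j} g_{ij} dx_i ∧ dx_j, the exterior derivative is
  d(omega) = sum_{i<j} d(g_{ij}) ∧ dx_i ∧ dx_j = sum_{i<j, k} (∂g_{ij}/∂x_k) dx_k ∧ dx_i ∧ dx_j.
Expand each term, using dx_k ∧ dx_i ∧ dx_j = sgn(permutation) dx_{(a)} ∧ dx_{(b)} ∧ dx_{(c)} with (a < b < c) sorted:
  d(3*w*z) includes (∂/∂w)(3*w*z) dw = (3*z) dw, which multiplied by dx ∧ dz gives (3*z) dx ∧ dz ∧ dw
  d(-3*w*y + x^2 + 3*y*z) includes (∂/∂y)(-3*w*y + x^2 + 3*y*z) dy = (-3*w + 3*z) dy, which multiplied by dx ∧ dw gives (3*w - 3*z) dx ∧ dy ∧ dw
  d(-3*w*y + x^2 + 3*y*z) includes (∂/∂z)(-3*w*y + x^2 + 3*y*z) dz = (3*y) dz, which multiplied by dx ∧ dw gives (-3*y) dx ∧ dz ∧ dw
  d(2*w*x + w*z - 2*x*y) includes (∂/∂x)(2*w*x + w*z - 2*x*y) dx = (2*w - 2*y) dx, which multiplied by dy ∧ dw gives (2*w - 2*y) dx ∧ dy ∧ dw
  d(2*w*x + w*z - 2*x*y) includes (∂/∂z)(2*w*x + w*z - 2*x*y) dz = (w) dz, which multiplied by dy ∧ dw gives (-w) dy ∧ dz ∧ dw
Collecting like 3-forms: d(omega) = (-3*y + 3*z) dx ∧ dz ∧ dw + (5*w - 2*y - 3*z) dx ∧ dy ∧ dw + (-w) dy ∧ dz ∧ dw.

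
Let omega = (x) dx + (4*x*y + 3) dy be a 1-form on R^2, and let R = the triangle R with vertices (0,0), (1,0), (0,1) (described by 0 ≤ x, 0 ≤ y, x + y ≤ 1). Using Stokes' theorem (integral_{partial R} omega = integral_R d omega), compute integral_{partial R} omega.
integral_(partial R) omega = 2/3

Stokes: integral_partial_R omega = integral_R d omega with d omega = (∂Q/∂x - ∂P/∂y) dx ∧ dy.
  ∂Q/∂x = 4*y
  ∂P/∂y = 0
  integrand = ∂Q/∂x - ∂P/∂y = 4*y.
Integrating over R: integral_0^1 integral_0^{1-x} (4*y) dy dx = 2/3.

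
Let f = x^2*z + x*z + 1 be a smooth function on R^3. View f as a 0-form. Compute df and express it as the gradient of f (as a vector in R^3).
df = (z*(2*x + 1)) dx + (0) dy + (x*(x + 1)) dz; grad f = (z*(2*x + 1), 0, x*(x + 1))

For a 0-form f, d f = (∂f/∂x) dx + (∂f/∂y) dy + (∂f/∂z) dz. The components of the vector representation are exactly the entries of grad f in Cartesian coordinates:
  ∂f/∂x = z*(2*x + 1)
  ∂f/∂y = 0
  ∂f/∂z = x*(x + 1).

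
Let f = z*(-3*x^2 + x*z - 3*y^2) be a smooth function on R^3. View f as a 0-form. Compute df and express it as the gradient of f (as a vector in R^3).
df = (z*(-6*x + z)) dx + (-6*y*z) dy + (-3*x^2 + 2*x*z - 3*y^2) dz; grad f = (z*(-6*x + z), -6*y*z, -3*x^2 + 2*x*z - 3*y^2)

For a 0-form f, d f = (∂f/∂x) dx + (∂f/∂y) dy + (∂f/∂z) dz. The components of the vector representation are exactly the entries of grad f in Cartesian coordinates:
  ∂f/∂x = z*(-6*x + z)
  ∂f/∂y = -6*y*z
  ∂f/∂z = -3*x^2 + 2*x*z - 3*y^2.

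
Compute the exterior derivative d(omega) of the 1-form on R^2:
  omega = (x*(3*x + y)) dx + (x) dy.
d(omega) = (1 - x) dx ∧ dy

For a 1-form omega = sum_i f_i dx_i, the exterior derivative is
  d(omega) = sum_{i < j} (∂f_j/∂x_i - ∂f_i/∂x_j) dx_i ∧ dx_j.
  coefficient of dx ∧ dy: ∂f_2/∂x - ∂f_1/∂y = ∂(x)/∂x - ∂(x*(3*x + y))/∂y = 1 - x
Assembling: d(omega) = (1 - x) dx ∧ dy.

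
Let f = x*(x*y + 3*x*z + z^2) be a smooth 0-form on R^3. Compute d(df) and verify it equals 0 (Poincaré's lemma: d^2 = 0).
d(df) = 0

Step 1: df = sum_i (∂f/∂x_i) dx_i = (2*x*y + 6*x*z + z^2) dx + (x^2) dy + (x*(3*x + 2*z)) dz.
Step 2: Apply d again. Using the 1-form formula, the coefficient of dx ∧ dy in d(df) is ∂^2 f/∂x ∂y - ∂^2 f/∂y ∂x = (2*x) - (2*x) = 0 (equality of mixed partials for smooth f).
Similarly for dx ∧ dz and dy ∧ dz — all coefficients vanish. So d(df) = 0.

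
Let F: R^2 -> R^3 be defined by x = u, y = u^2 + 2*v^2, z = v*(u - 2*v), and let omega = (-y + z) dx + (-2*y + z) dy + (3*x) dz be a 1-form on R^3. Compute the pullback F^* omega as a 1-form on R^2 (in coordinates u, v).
F^* omega = (-4*u^3 + 2*u^2*v - u^2 - 12*u*v^2 + 4*u*v - 4*v^2) du + (-8*u^2*v + 3*u^2 + 4*u*v^2 - 12*u*v - 24*v^3) dv

Using F^*(f dg) = (f ∘ F) d(g ∘ F), substitute each coordinate x_i by F_i(u, v) in f_i, and replace dx_i by d F_i = (∂F_i/∂u) du + (∂F_i/∂v) dv.
  For the x component: f_1(F) = -u^2 + u*v - 4*v^2; d F_1 = (1) du + (0) dv
  For the y component: f_2(F) = -2*u^2 + u*v - 6*v^2; d F_2 = (2*u) du + (4*v) dv
  For the z component: f_3(F) = 3*u; d F_3 = (v) du + (u - 4*v) dv
Combining and collecting du, dv coefficients:
  coeff of du: -4*u^3 + 2*u^2*v - u^2 - 12*u*v^2 + 4*u*v - 4*v^2
  coeff of dv: -8*u^2*v + 3*u^2 + 4*u*v^2 - 12*u*v - 24*v^3
F^* omega = (-4*u^3 + 2*u^2*v - u^2 - 12*u*v^2 + 4*u*v - 4*v^2) du + (-8*u^2*v + 3*u^2 + 4*u*v^2 - 12*u*v - 24*v^3) dv.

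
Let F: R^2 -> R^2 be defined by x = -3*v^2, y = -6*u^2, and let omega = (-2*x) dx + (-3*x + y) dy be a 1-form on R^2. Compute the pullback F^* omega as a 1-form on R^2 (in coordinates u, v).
F^* omega = (72*u^3 - 108*u*v^2) du + (-36*v^3) dv

Using F^*(f dg) = (f ∘ F) d(g ∘ F), substitute each coordinate x_i by F_i(u, v) in f_i, and replace dx_i by d F_i = (∂F_i/∂u) du + (∂F_i/∂v) dv.
  For the x component: f_1(F) = 6*v^2; d F_1 = (0) du + (-6*v) dv
  For the y component: f_2(F) = -6*u^2 + 9*v^2; d F_2 = (-12*u) du + (0) dv
Combining and collecting du, dv coefficients:
  coeff of du: 72*u^3 - 108*u*v^2
  coeff of dv: -36*v^3
F^* omega = (72*u^3 - 108*u*v^2) du + (-36*v^3) dv.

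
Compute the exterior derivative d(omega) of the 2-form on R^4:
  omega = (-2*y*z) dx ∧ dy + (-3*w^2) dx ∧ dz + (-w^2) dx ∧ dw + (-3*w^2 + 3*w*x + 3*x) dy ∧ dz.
d(omega) = (3*w - 2*y + 3) dx ∧ dy ∧ dz + (-6*w) dx ∧ dz ∧ dw + (-6*w + 3*x) dy ∧ dz ∧ dw

For a 2-form omega = sum_{i<j} g_{ij} dx_i ∧ dx_j, the exterior derivative is
  d(omega) = sum_{i<j} d(g_{ij}) ∧ dx_i ∧ dx_j = sum_{i<j, k} (∂g_{ij}/∂x_k) dx_k ∧ dx_i ∧ dx_j.
Expand each term, using dx_k ∧ dx_i ∧ dx_j = sgn(permutation) dx_{(a)} ∧ dx_{(b)} ∧ dx_{(c)} with (a < b < c) sorted:
  d(-2*y*z) includes (∂/∂z)(-2*y*z) dz = (-2*y) dz, which multiplied by dx ∧ dy gives (-2*y) dx ∧ dy ∧ dz
  d(-3*w^2) includes (∂/∂w)(-3*w^2) dw = (-6*w) dw, which multiplied by dx ∧ dz gives (-6*w) dx ∧ dz ∧ dw
  d(-3*w^2 + 3*w*x + 3*x) includes (∂/∂x)(-3*w^2 + 3*w*x + 3*x) dx = (3*w + 3) dx, which multiplied by dy ∧ dz gives (3*w + 3) dx ∧ dy ∧ dz
  d(-3*w^2 + 3*w*x + 3*x) includes (∂/∂w)(-3*w^2 + 3*w*x + 3*x) dw = (-6*w + 3*x) dw, which multiplied by dy ∧ dz gives (-6*w + 3*x) dy ∧ dz ∧ dw
Collecting like 3-forms: d(omega) = (3*w - 2*y + 3) dx ∧ dy ∧ dz + (-6*w) dx ∧ dz ∧ dw + (-6*w + 3*x) dy ∧ dz ∧ dw.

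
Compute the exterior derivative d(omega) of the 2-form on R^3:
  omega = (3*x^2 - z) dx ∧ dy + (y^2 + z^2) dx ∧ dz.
d(omega) = (-2*y - 1) dx ∧ dy ∧ dz

For a 2-form omega = sum_{i<j} g_{ij} dx_i ∧ dx_j, the exterior derivative is
  d(omega) = sum_{i<j} d(g_{ij}) ∧ dx_i ∧ dx_j = sum_{i<j, k} (∂g_{ij}/∂x_k) dx_k ∧ dx_i ∧ dx_j.
Expand each term, using dx_k ∧ dx_i ∧ dx_j = sgn(permutation) dx_{(a)} ∧ dx_{(b)} ∧ dx_{(c)} with (a < b < c) sorted:
  d(3*x^2 - z) includes (∂/∂z)(3*x^2 - z) dz = (-1) dz, which multiplied by dx ∧ dy gives (-1) dx ∧ dy ∧ dz
  d(y^2 + z^2) includes (∂/∂y)(y^2 + z^2) dy = (2*y) dy, which multiplied by dx ∧ dz gives (-2*y) dx ∧ dy ∧ dz
Collecting like 3-forms: d(omega) = (-2*y - 1) dx ∧ dy ∧ dz.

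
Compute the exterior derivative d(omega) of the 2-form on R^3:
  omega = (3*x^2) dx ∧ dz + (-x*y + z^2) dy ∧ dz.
d(omega) = (-y) dx ∧ dy ∧ dz

For a 2-form omega = sum_{i<j} g_{ij} dx_i ∧ dx_j, the exterior derivative is
  d(omega) = sum_{i<j} d(g_{ij}) ∧ dx_i ∧ dx_j = sum_{i<j, k} (∂g_{ij}/∂x_k) dx_k ∧ dx_i ∧ dx_j.
Expand each term, using dx_k ∧ dx_i ∧ dx_j = sgn(permutation) dx_{(a)} ∧ dx_{(b)} ∧ dx_{(c)} with (a < b < c) sorted:
  d(-x*y + z^2) includes (∂/∂x)(-x*y + z^2) dx = (-y) dx, which multiplied by dy ∧ dz gives (-y) dx ∧ dy ∧ dz
Collecting like 3-forms: d(omega) = (-y) dx ∧ dy ∧ dz.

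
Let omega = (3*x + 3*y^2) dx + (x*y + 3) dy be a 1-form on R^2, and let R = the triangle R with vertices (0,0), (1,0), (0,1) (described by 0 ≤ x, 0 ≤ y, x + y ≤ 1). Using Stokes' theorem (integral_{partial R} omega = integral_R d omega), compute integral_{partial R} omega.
integral_(partial R) omega = -5/6

Stokes: integral_partial_R omega = integral_R d omega with d omega = (∂Q/∂x - ∂P/∂y) dx ∧ dy.
  ∂Q/∂x = y
  ∂P/∂y = 6*y
  integrand = ∂Q/∂x - ∂P/∂y = -5*y.
Integrating over R: integral_0^1 integral_0^{1-x} (-5*y) dy dx = -5/6.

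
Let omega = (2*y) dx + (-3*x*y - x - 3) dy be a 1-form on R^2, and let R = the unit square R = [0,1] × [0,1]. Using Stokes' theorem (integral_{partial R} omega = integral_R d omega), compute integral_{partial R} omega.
integral_(partial R) omega = -9/2

Stokes: integral_partial_R omega = integral_R d omega with d omega = (∂Q/∂x - ∂P/∂y) dx ∧ dy.
  ∂Q/∂x = -3*y - 1
  ∂P/∂y = 2
  integrand = ∂Q/∂x - ∂P/∂y = -3*y - 3.
Integrating over R: integral_0^1 integral_0^1 (-3*y - 3) dx dy = -9/2.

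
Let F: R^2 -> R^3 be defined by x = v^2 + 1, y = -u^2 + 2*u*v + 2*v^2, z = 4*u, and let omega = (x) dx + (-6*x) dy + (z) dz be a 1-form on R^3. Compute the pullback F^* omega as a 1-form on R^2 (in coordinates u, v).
F^* omega = (12*u*v^2 + 28*u - 12*v^3 - 12*v) du + (-12*u*v^2 - 12*u - 22*v^3 - 22*v) dv

Using F^*(f dg) = (f ∘ F) d(g ∘ F), substitute each coordinate x_i by F_i(u, v) in f_i, and replace dx_i by d F_i = (∂F_i/∂u) du + (∂F_i/∂v) dv.
  For the x component: f_1(F) = v^2 + 1; d F_1 = (0) du + (2*v) dv
  For the y component: f_2(F) = -6*v^2 - 6; d F_2 = (-2*u + 2*v) du + (2*u + 4*v) dv
  For the z component: f_3(F) = 4*u; d F_3 = (4) du + (0) dv
Combining and collecting du, dv coefficients:
  coeff of du: 12*u*v^2 + 28*u - 12*v^3 - 12*v
  coeff of dv: -12*u*v^2 - 12*u - 22*v^3 - 22*v
F^* omega = (12*u*v^2 + 28*u - 12*v^3 - 12*v) du + (-12*u*v^2 - 12*u - 22*v^3 - 22*v) dv.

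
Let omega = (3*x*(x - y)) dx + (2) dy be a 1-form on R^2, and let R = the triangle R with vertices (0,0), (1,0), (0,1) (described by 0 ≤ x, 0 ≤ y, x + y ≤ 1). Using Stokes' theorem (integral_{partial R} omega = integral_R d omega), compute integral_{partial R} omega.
integral_(partial R) omega = 1/2

Stokes: integral_partial_R omega = integral_R d omega with d omega = (∂Q/∂x - ∂P/∂y) dx ∧ dy.
  ∂Q/∂x = 0
  ∂P/∂y = -3*x
  integrand = ∂Q/∂x - ∂P/∂y = 3*x.
Integrating over R: integral_0^1 integral_0^{1-x} (3*x) dy dx = 1/2.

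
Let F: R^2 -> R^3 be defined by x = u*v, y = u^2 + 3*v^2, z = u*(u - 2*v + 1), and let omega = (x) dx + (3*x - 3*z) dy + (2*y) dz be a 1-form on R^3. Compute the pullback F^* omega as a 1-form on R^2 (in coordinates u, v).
F^* omega = (-2*u^3 + 14*u^2*v - 4*u^2 + 13*u*v^2 - 12*v^3 + 6*v^2) du + (u*(-4*u^2 - 17*u*v + 42*v^2 - 18*v)) dv

Using F^*(f dg) = (f ∘ F) d(g ∘ F), substitute each coordinate x_i by F_i(u, v) in f_i, and replace dx_i by d F_i = (∂F_i/∂u) du + (∂F_i/∂v) dv.
  For the x component: f_1(F) = u*v; d F_1 = (v) du + (u) dv
  For the y component: f_2(F) = 3*u*(-u + 3*v - 1); d F_2 = (2*u) du + (6*v) dv
  For the z component: f_3(F) = 2*u^2 + 6*v^2; d F_3 = (2*u - 2*v + 1) du + (-2*u) dv
Combining and collecting du, dv coefficients:
  coeff of du: -2*u^3 + 14*u^2*v - 4*u^2 + 13*u*v^2 - 12*v^3 + 6*v^2
  coeff of dv: u*(-4*u^2 - 17*u*v + 42*v^2 - 18*v)
F^* omega = (-2*u^3 + 14*u^2*v - 4*u^2 + 13*u*v^2 - 12*v^3 + 6*v^2) du + (u*(-4*u^2 - 17*u*v + 42*v^2 - 18*v)) dv.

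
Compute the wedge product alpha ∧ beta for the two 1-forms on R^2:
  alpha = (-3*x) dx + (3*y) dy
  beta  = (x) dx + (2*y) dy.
alpha ∧ beta = (-9*x*y) dx ∧ dy

Distribute the wedge, using dx_i ∧ dx_j = -dx_j ∧ dx_i and dx_i ∧ dx_i = 0. For each pair (i, j) with i < j, the coefficient of dx_i ∧ dx_j in alpha ∧ beta is (alpha_i * beta_j - alpha_j * beta_i). Collecting: alpha ∧ beta = (-9*x*y) dx ∧ dy.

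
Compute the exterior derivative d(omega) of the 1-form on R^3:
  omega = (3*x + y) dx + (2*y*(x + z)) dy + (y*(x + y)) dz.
d(omega) = (2*y - 1) dx ∧ dy + (y) dx ∧ dz + (x) dy ∧ dz

For a 1-form omega = sum_i f_i dx_i, the exterior derivative is
  d(omega) = sum_{i < j} (∂f_j/∂x_i - ∂f_i/∂x_j) dx_i ∧ dx_j.
  coefficient of dx ∧ dy: ∂f_2/∂x - ∂f_1/∂y = ∂(2*y*(x + z))/∂x - ∂(3*x + y)/∂y = 2*y - 1
  coefficient of dx ∧ dz: ∂f_3/∂x - ∂f_1/∂z = ∂(y*(x + y))/∂x - ∂(3*x + y)/∂z = y
  coefficient of dy ∧ dz: ∂f_3/∂y - ∂f_2/∂z = ∂(y*(x + y))/∂y - ∂(2*y*(x + z))/∂z = x
Assembling: d(omega) = (2*y - 1) dx ∧ dy + (y) dx ∧ dz + (x) dy ∧ dz.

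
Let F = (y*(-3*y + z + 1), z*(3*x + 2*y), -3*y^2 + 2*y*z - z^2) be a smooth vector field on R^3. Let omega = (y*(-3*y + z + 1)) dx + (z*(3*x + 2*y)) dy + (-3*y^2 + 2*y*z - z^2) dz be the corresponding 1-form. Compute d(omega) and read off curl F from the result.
d(omega) = (-3*x - 8*y + 2*z) dy ∧ dz + (y) dz ∧ dx + (6*y + 2*z - 1) dx ∧ dy; curl F = (-3*x - 8*y + 2*z, y, 6*y + 2*z - 1)

d omega = sum_{i<j} (∂f_j/∂x_i - ∂f_i/∂x_j) dx_i ∧ dx_j. Under the identification (dy ∧ dz, dz ∧ dx, dx ∧ dy) ↔ (e_x, e_y, e_z), the coefficients are exactly the components of curl F. Compute:
  ∂R/∂y - ∂Q/∂z = (-6*y + 2*z) - (3*x + 2*y) = -3*x - 8*y + 2*z
  ∂P/∂z - ∂R/∂x = (y) - (0) = y
  ∂Q/∂x - ∂P/∂y = (3*z) - (-6*y + z + 1) = 6*y + 2*z - 1.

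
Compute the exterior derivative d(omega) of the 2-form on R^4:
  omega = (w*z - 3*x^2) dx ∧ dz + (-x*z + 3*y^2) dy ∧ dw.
d(omega) = (z) dx ∧ dz ∧ dw + (-z) dx ∧ dy ∧ dw + (x) dy ∧ dz ∧ dw

For a 2-form omega = sum_{i<j} g_{ij} dx_i ∧ dx_j, the exterior derivative is
  d(omega) = sum_{i<j} d(g_{ij}) ∧ dx_i ∧ dx_j = sum_{i<j, k} (∂g_{ij}/∂x_k) dx_k ∧ dx_i ∧ dx_j.
Expand each term, using dx_k ∧ dx_i ∧ dx_j = sgn(permutation) dx_{(a)} ∧ dx_{(b)} ∧ dx_{(c)} with (a < b < c) sorted:
  d(w*z - 3*x^2) includes (∂/∂w)(w*z - 3*x^2) dw = (z) dw, which multiplied by dx ∧ dz gives (z) dx ∧ dz ∧ dw
  d(-x*z + 3*y^2) includes (∂/∂x)(-x*z + 3*y^2) dx = (-z) dx, which multiplied by dy ∧ dw gives (-z) dx ∧ dy ∧ dw
  d(-x*z + 3*y^2) includes (∂/∂z)(-x*z + 3*y^2) dz = (-x) dz, which multiplied by dy ∧ dw gives (x) dy ∧ dz ∧ dw
Collecting like 3-forms: d(omega) = (z) dx ∧ dz ∧ dw + (-z) dx ∧ dy ∧ dw + (x) dy ∧ dz ∧ dw.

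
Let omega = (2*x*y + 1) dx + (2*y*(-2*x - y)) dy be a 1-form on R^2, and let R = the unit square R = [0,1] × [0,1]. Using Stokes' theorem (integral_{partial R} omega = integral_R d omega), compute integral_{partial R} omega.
integral_(partial R) omega = -3

Stokes: integral_partial_R omega = integral_R d omega with d omega = (∂Q/∂x - ∂P/∂y) dx ∧ dy.
  ∂Q/∂x = -4*y
  ∂P/∂y = 2*x
  integrand = ∂Q/∂x - ∂P/∂y = -2*x - 4*y.
Integrating over R: integral_0^1 integral_0^1 (-2*x - 4*y) dx dy = -3.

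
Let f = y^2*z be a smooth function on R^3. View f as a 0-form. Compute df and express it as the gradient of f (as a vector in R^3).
df = (0) dx + (2*y*z) dy + (y^2) dz; grad f = (0, 2*y*z, y^2)

For a 0-form f, d f = (∂f/∂x) dx + (∂f/∂y) dy + (∂f/∂z) dz. The components of the vector representation are exactly the entries of grad f in Cartesian coordinates:
  ∂f/∂x = 0
  ∂f/∂y = 2*y*z
  ∂f/∂z = y^2.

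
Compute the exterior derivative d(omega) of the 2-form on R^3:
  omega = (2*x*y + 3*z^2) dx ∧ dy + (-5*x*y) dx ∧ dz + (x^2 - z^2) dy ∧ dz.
d(omega) = (7*x + 6*z) dx ∧ dy ∧ dz

For a 2-form omega = sum_{i<j} g_{ij} dx_i ∧ dx_j, the exterior derivative is
  d(omega) = sum_{i<j} d(g_{ij}) ∧ dx_i ∧ dx_j = sum_{i<j, k} (∂g_{ij}/∂x_k) dx_k ∧ dx_i ∧ dx_j.
Expand each term, using dx_k ∧ dx_i ∧ dx_j = sgn(permutation) dx_{(a)} ∧ dx_{(b)} ∧ dx_{(c)} with (a < b < c) sorted:
  d(2*x*y + 3*z^2) includes (∂/∂z)(2*x*y + 3*z^2) dz = (6*z) dz, which multiplied by dx ∧ dy gives (6*z) dx ∧ dy ∧ dz
  d(-5*x*y) includes (∂/∂y)(-5*x*y) dy = (-5*x) dy, which multiplied by dx ∧ dz gives (5*x) dx ∧ dy ∧ dz
  d(x^2 - z^2) includes (∂/∂x)(x^2 - z^2) dx = (2*x) dx, which multiplied by dy ∧ dz gives (2*x) dx ∧ dy ∧ dz
Collecting like 3-forms: d(omega) = (7*x + 6*z) dx ∧ dy ∧ dz.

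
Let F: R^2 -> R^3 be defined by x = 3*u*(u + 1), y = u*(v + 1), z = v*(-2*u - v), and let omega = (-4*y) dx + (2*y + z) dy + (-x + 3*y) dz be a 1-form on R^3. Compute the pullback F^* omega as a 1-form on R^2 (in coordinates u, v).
F^* omega = (-18*u^2*v - 24*u^2 - 6*u*v^2 - 10*u*v - 10*u - v^3 - v^2) du + (u*(6*u^2 + 2*u - 7*v^2)) dv

Using F^*(f dg) = (f ∘ F) d(g ∘ F), substitute each coordinate x_i by F_i(u, v) in f_i, and replace dx_i by d F_i = (∂F_i/∂u) du + (∂F_i/∂v) dv.
  For the x component: f_1(F) = 4*u*(-v - 1); d F_1 = (6*u + 3) du + (0) dv
  For the y component: f_2(F) = 2*u - v^2; d F_2 = (v + 1) du + (u) dv
  For the z component: f_3(F) = 3*u*(-u + v); d F_3 = (-2*v) du + (-2*u - 2*v) dv
Combining and collecting du, dv coefficients:
  coeff of du: -18*u^2*v - 24*u^2 - 6*u*v^2 - 10*u*v - 10*u - v^3 - v^2
  coeff of dv: u*(6*u^2 + 2*u - 7*v^2)
F^* omega = (-18*u^2*v - 24*u^2 - 6*u*v^2 - 10*u*v - 10*u - v^3 - v^2) du + (u*(6*u^2 + 2*u - 7*v^2)) dv.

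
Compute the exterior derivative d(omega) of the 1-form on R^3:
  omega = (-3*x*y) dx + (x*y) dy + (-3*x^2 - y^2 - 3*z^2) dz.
d(omega) = (3*x + y) dx ∧ dy + (-6*x) dx ∧ dz + (-2*y) dy ∧ dz

For a 1-form omega = sum_i f_i dx_i, the exterior derivative is
  d(omega) = sum_{i < j} (∂f_j/∂x_i - ∂f_i/∂x_j) dx_i ∧ dx_j.
  coefficient of dx ∧ dy: ∂f_2/∂x - ∂f_1/∂y = ∂(x*y)/∂x - ∂(-3*x*y)/∂y = 3*x + y
  coefficient of dx ∧ dz: ∂f_3/∂x - ∂f_1/∂z = ∂(-3*x^2 - y^2 - 3*z^2)/∂x - ∂(-3*x*y)/∂z = -6*x
  coefficient of dy ∧ dz: ∂f_3/∂y - ∂f_2/∂z = ∂(-3*x^2 - y^2 - 3*z^2)/∂y - ∂(x*y)/∂z = -2*y
Assembling: d(omega) = (3*x + y) dx ∧ dy + (-6*x) dx ∧ dz + (-2*y) dy ∧ dz.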